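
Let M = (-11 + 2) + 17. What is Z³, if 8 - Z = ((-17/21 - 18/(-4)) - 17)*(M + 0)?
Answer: 13893235264/9261 ≈ 1.5002e+6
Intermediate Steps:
M = 8 (M = -9 + 17 = 8)
Z = 2404/21 (Z = 8 - ((-17/21 - 18/(-4)) - 17)*(8 + 0) = 8 - ((-17*1/21 - 18*(-¼)) - 17)*8 = 8 - ((-17/21 + 9/2) - 17)*8 = 8 - (155/42 - 17)*8 = 8 - (-559)*8/42 = 8 - 1*(-2236/21) = 8 + 2236/21 = 2404/21 ≈ 114.48)
Z³ = (2404/21)³ = 13893235264/9261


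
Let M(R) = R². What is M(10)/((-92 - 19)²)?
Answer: 100/12321 ≈ 0.0081162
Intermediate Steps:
M(10)/((-92 - 19)²) = 10²/((-92 - 19)²) = 100/((-111)²) = 100/12321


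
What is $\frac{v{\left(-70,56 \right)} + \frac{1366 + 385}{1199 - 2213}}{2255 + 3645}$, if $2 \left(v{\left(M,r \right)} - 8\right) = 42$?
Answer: $\frac{5531}{1196520} \approx 0.0046226$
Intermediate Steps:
$v{\left(M,r \right)} = 29$ ($v{\left(M,r \right)} = 8 + \frac{1}{2} \cdot 42 = 8 + 21 = 29$)
$\frac{v{\left(-70,56 \right)} + \frac{1366 + 385}{1199 - 2213}}{2255 + 3645} = \frac{29 + \frac{1366 + 385}{1199 - 2213}}{2255 + 3645} = \frac{29 + \frac{1751}{-1014}}{5900} = \left(29 + 1751 \left(- \frac{1}{1014}\right)\right) \frac{1}{5900} = \left(29 - \frac{1751}{1014}\right) \frac{1}{5900} = \frac{27655}{1014} \cdot \frac{1}{5900} = \frac{5531}{1196520}$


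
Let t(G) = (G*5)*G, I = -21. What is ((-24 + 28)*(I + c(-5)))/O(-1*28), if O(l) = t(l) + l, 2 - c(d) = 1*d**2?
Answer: -44/973 ≈ -0.045221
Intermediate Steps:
c(d) = 2 - d**2
t(G) = 5*G**2 (t(G) = (5*G)*G = 5*G**2)
O(l) = l + 5*l**2 (O(l) = 5*l**2 + l = l + 5*l**2)
((-24 + 28)*(I + c(-5)))/O(-1*28) = ((-24 + 28)*(-21 + (2 - 1*(-5)**2)))/(((-1*28)*(1 + 5*(-1*28)))) = (4*(-21 + (2 - 1*25)))/((-28*(1 + 5*(-28)))) = (4*(-21 + (2 - 25)))/((-28*(1 - 140))) = (4*(-21 - 23))/((-28*(-139))) = (4*(-44))/3892 = -176*1/3892 = -44/973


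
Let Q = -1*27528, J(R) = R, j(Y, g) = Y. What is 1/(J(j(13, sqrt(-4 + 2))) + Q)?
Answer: -1/27515 ≈ -3.6344e-5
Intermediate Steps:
Q = -27528
1/(J(j(13, sqrt(-4 + 2))) + Q) = 1/(13 - 27528) = 1/(-27515) = -1/27515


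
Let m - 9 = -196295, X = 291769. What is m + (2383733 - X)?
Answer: 1895678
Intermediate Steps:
m = -196286 (m = 9 - 196295 = -196286)
m + (2383733 - X) = -196286 + (2383733 - 1*291769) = -196286 + (2383733 - 291769) = -196286 + 2091964 = 1895678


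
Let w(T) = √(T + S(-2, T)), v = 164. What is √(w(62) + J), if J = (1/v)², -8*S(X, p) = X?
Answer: √(1 + 13448*√249)/164 ≈ 2.8089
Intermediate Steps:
S(X, p) = -X/8
J = 1/26896 (J = (1/164)² = 1/26896 ≈ 3.7180e-5)
w(T) = √(¼ + T) (w(T) = √(T - ⅛*(-2)) = √(T + ¼) = √(¼ + T))
√(w(62) + J) = √(√(1 + 4*62)/2 + 1/26896) = √(√(1 + 248)/2 + 1/26896) = √(√249/2 + 1/26896) = √(1/26896 + √249/2)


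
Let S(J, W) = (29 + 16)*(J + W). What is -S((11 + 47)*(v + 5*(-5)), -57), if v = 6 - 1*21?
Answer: 106965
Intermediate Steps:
v = -15 (v = 6 - 21 = -15)
S(J, W) = 45*J + 45*W (S(J, W) = 45*(J + W) = 45*J + 45*W)
-S((11 + 47)*(v + 5*(-5)), -57) = -(45*((11 + 47)*(-15 + 5*(-5))) + 45*(-57)) = -(45*(58*(-15 - 25)) - 2565) = -(45*(58*(-40)) - 2565) = -(45*(-2320) - 2565) = -(-104400 - 2565) = -1*(-106965) = 106965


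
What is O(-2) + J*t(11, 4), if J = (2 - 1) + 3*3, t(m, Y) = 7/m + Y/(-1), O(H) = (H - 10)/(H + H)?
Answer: -337/11 ≈ -30.636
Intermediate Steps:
O(H) = (-10 + H)/(2*H) (O(H) = (-10 + H)/((2*H)) = (-10 + H)*(1/(2*H)) = (-10 + H)/(2*H))
t(m, Y) = -Y + 7/m (t(m, Y) = 7/m + Y*(-1) = 7/m - Y = -Y + 7/m)
J = 10 (J = 1 + 9 = 10)
O(-2) + J*t(11, 4) = (1/2)*(-10 - 2)/(-2) + 10*(-1*4 + 7/11) = (1/2)*(-1/2)*(-12) + 10*(-4 + 7*(1/11)) = 3 + 10*(-4 + 7/11) = 3 + 10*(-37/11) = 3 - 370/11 = -337/11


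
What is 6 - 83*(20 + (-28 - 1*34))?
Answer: 3492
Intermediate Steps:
6 - 83*(20 + (-28 - 1*34)) = 6 - 83*(20 + (-28 - 34)) = 6 - 83*(20 - 62) = 6 - 83*(-42) = 6 + 3486 = 3492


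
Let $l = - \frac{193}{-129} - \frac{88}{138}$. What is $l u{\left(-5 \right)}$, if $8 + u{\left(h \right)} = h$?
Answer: $- \frac{11037}{989} \approx -11.16$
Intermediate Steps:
$u{\left(h \right)} = -8 + h$
$l = \frac{849}{989}$ ($l = \left(-193\right) \left(- \frac{1}{129}\right) - \frac{44}{69} = \frac{193}{129} - \frac{44}{69} = \frac{849}{989} \approx 0.85844$)
$l u{\left(-5 \right)} = \frac{849 \left(-8 - 5\right)}{989} = \frac{849}{989} \left(-13\right) = - \frac{11037}{989}$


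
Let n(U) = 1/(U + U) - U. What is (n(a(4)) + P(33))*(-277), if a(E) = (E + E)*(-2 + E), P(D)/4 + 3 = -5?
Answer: 425195/32 ≈ 13287.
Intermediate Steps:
P(D) = -32 (P(D) = -12 + 4*(-5) = -12 - 20 = -32)
a(E) = 2*E*(-2 + E) (a(E) = (2*E)*(-2 + E) = 2*E*(-2 + E))
n(U) = 1/(2*U) - U
(n(a(4)) + P(33))*(-277) = ((1/(2*((2*4*(-2 + 4)))) - 2*4*(-2 + 4)) - 32)*(-277) = ((1/(2*((2*4*2))) - 2*4*2) - 32)*(-277) = (((1/2)/16 - 1*16) - 32)*(-277) = (((1/2)*(1/16) - 16) - 32)*(-277) = ((1/32 - 16) - 32)*(-277) = (-511/32 - 32)*(-277) = -1535/32*(-277) = 425195/32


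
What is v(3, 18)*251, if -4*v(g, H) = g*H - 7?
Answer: -11797/4 ≈ -2949.3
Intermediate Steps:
v(g, H) = 7/4 - H*g/4 (v(g, H) = -(g*H - 7)/4 = -(H*g - 7)/4 = -(-7 + H*g)/4 = 7/4 - H*g/4)
v(3, 18)*251 = (7/4 - 1/4*18*3)*251 = (7/4 - 27/2)*251 = -47/4*251 = -11797/4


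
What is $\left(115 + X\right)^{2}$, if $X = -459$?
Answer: $118336$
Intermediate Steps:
$\left(115 + X\right)^{2} = \left(115 - 459\right)^{2} = \left(-344\right)^{2} = 118336$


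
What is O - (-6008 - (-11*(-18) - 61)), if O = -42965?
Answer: -36820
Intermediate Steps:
O - (-6008 - (-11*(-18) - 61)) = -42965 - (-6008 - (-11*(-18) - 61)) = -42965 - (-6008 - (198 - 61)) = -42965 - (-6008 - 1*137) = -42965 - (-6008 - 137) = -42965 - 1*(-6145) = -42965 + 6145 = -36820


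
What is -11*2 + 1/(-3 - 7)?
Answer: -221/10 ≈ -22.100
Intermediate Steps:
-11*2 + 1/(-3 - 7) = -22 + 1/(-10) = -22 - 1/10 = -221/10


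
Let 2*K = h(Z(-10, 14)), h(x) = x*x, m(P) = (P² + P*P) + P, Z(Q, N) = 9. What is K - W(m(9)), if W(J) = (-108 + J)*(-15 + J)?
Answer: -19575/2 ≈ -9787.5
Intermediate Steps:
m(P) = P + 2*P² (m(P) = (P² + P²) + P = 2*P² + P = P + 2*P²)
h(x) = x²
K = 81/2 (K = (½)*9² = (½)*81 = 81/2 ≈ 40.500)
K - W(m(9)) = 81/2 - (1620 + (9*(1 + 2*9))² - 1107*(1 + 2*9)) = 81/2 - (1620 + (9*(1 + 18))² - 1107*(1 + 18)) = 81/2 - (1620 + (9*19)² - 1107*19) = 81/2 - (1620 + 171² - 123*171) = 81/2 - (1620 + 29241 - 21033) = 81/2 - 1*9828 = 81/2 - 9828 = -19575/2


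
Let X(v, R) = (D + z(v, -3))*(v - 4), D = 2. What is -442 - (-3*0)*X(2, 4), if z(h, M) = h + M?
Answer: -442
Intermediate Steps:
z(h, M) = M + h
X(v, R) = (-1 + v)*(-4 + v) (X(v, R) = (2 + (-3 + v))*(v - 4) = (-1 + v)*(-4 + v))
-442 - (-3*0)*X(2, 4) = -442 - (-3*0)*(4 + 2**2 - 5*2) = -442 - 0*(4 + 4 - 10) = -442 - 0*(-2) = -442 - 1*0 = -442 + 0 = -442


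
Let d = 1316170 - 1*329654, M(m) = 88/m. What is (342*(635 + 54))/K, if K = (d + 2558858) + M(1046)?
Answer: 20539779/309038441 ≈ 0.066463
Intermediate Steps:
d = 986516 (d = 1316170 - 329654 = 986516)
K = 1854230646/523 (K = (986516 + 2558858) + 88/1046 = 3545374 + 88*(1/1046) = 3545374 + 44/523 = 1854230646/523 ≈ 3.5454e+6)
(342*(635 + 54))/K = (342*(635 + 54))/(1854230646/523) = (342*689)*(523/1854230646) = 235638*(523/1854230646) = 20539779/309038441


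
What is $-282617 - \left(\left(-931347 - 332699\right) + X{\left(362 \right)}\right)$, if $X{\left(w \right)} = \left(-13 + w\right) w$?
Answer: $855091$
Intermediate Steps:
$X{\left(w \right)} = w \left(-13 + w\right)$
$-282617 - \left(\left(-931347 - 332699\right) + X{\left(362 \right)}\right) = -282617 - \left(\left(-931347 - 332699\right) + 362 \left(-13 + 362\right)\right) = -282617 - \left(-1264046 + 362 \cdot 349\right) = -282617 - \left(-1264046 + 126338\right) = -282617 - -1137708 = -282617 + 1137708 = 855091$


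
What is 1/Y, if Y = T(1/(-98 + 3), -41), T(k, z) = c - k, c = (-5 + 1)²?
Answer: 95/1521 ≈ 0.062459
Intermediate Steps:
c = 16 (c = (-4)² = 16)
T(k, z) = 16 - k
Y = 1521/95 (Y = 16 - 1/(-98 + 3) = 16 - 1/(-95) = 16 - 1*(-1/95) = 16 + 1/95 = 1521/95 ≈ 16.011)
1/Y = 1/(1521/95) = 95/1521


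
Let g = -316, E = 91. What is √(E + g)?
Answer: 15*I ≈ 15.0*I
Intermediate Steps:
√(E + g) = √(91 - 316) = √(-225) = 15*I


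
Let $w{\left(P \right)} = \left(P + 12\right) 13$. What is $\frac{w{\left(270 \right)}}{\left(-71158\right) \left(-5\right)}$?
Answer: $\frac{39}{3785} \approx 0.010304$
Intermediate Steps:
$w{\left(P \right)} = 156 + 13 P$ ($w{\left(P \right)} = \left(12 + P\right) 13 = 156 + 13 P$)
$\frac{w{\left(270 \right)}}{\left(-71158\right) \left(-5\right)} = \frac{156 + 13 \cdot 270}{\left(-71158\right) \left(-5\right)} = \frac{156 + 3510}{355790} = 3666 \cdot \frac{1}{355790} = \frac{39}{3785}$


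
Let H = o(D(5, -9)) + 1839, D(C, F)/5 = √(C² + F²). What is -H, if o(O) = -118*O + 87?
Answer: -1926 + 590*√106 ≈ 4148.4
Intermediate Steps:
D(C, F) = 5*√(C² + F²)
o(O) = 87 - 118*O
H = 1926 - 590*√106 (H = (87 - 590*√(5² + (-9)²)) + 1839 = (87 - 590*√(25 + 81)) + 1839 = (87 - 590*√106) + 1839 = 1926 - 590*√106 ≈ -4148.4)
-H = -(1926 - 590*√106) = -1926 + 590*√106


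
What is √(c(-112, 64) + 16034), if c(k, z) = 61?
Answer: √16095 ≈ 126.87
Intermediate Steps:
√(c(-112, 64) + 16034) = √(61 + 16034) = √16095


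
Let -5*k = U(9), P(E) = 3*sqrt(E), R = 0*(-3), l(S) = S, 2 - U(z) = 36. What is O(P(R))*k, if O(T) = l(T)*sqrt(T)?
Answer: 0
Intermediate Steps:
U(z) = -34 (U(z) = 2 - 1*36 = 2 - 36 = -34)
R = 0
O(T) = T**(3/2) (O(T) = T*sqrt(T) = T**(3/2))
k = 34/5 (k = -1/5*(-34) = 34/5 ≈ 6.8000)
O(P(R))*k = (3*sqrt(0))**(3/2)*(34/5) = (3*0)**(3/2)*(34/5) = 0**(3/2)*(34/5) = 0*(34/5) = 0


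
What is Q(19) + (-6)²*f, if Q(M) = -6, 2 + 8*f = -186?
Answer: -852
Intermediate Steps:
f = -47/2 (f = -¼ + (⅛)*(-186) = -¼ - 93/4 = -47/2 ≈ -23.500)
Q(19) + (-6)²*f = -6 + (-6)²*(-47/2) = -6 + 36*(-47/2) = -6 - 846 = -852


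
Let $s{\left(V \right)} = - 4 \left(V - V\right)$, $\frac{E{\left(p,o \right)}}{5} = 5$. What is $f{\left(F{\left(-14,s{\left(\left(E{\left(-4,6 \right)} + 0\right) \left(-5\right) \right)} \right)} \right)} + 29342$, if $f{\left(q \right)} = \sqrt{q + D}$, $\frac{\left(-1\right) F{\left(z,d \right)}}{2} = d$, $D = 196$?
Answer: $29356$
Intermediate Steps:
$E{\left(p,o \right)} = 25$ ($E{\left(p,o \right)} = 5 \cdot 5 = 25$)
$s{\left(V \right)} = 0$ ($s{\left(V \right)} = \left(-4\right) 0 = 0$)
$F{\left(z,d \right)} = - 2 d$
$f{\left(q \right)} = \sqrt{196 + q}$ ($f{\left(q \right)} = \sqrt{q + 196} = \sqrt{196 + q}$)
$f{\left(F{\left(-14,s{\left(\left(E{\left(-4,6 \right)} + 0\right) \left(-5\right) \right)} \right)} \right)} + 29342 = \sqrt{196 - 0} + 29342 = \sqrt{196 + 0} + 29342 = \sqrt{196} + 29342 = 14 + 29342 = 29356$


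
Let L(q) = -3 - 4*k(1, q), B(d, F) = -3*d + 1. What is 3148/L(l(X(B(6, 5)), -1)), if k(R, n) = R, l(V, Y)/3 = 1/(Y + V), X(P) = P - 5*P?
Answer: -3148/7 ≈ -449.71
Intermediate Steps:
B(d, F) = 1 - 3*d
X(P) = -4*P
l(V, Y) = 3/(V + Y) (l(V, Y) = 3/(Y + V) = 3/(V + Y))
L(q) = -7 (L(q) = -3 - 4*1 = -3 - 4 = -7)
3148/L(l(X(B(6, 5)), -1)) = 3148/(-7) = 3148*(-⅐) = -3148/7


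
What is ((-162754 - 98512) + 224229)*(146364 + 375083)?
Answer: -19312832539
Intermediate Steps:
((-162754 - 98512) + 224229)*(146364 + 375083) = (-261266 + 224229)*521447 = -37037*521447 = -19312832539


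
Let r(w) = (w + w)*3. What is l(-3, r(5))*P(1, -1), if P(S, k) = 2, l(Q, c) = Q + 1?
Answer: -4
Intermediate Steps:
r(w) = 6*w (r(w) = (2*w)*3 = 6*w)
l(Q, c) = 1 + Q
l(-3, r(5))*P(1, -1) = (1 - 3)*2 = -2*2 = -4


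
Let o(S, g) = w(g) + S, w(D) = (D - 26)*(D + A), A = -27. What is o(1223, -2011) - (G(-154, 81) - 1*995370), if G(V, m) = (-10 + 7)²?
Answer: 5147990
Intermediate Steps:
w(D) = (-27 + D)*(-26 + D) (w(D) = (D - 26)*(D - 27) = (-26 + D)*(-27 + D) = (-27 + D)*(-26 + D))
G(V, m) = 9 (G(V, m) = (-3)² = 9)
o(S, g) = 702 + S + g² - 53*g (o(S, g) = (702 + g² - 53*g) + S = 702 + S + g² - 53*g)
o(1223, -2011) - (G(-154, 81) - 1*995370) = (702 + 1223 + (-2011)² - 53*(-2011)) - (9 - 1*995370) = (702 + 1223 + 4044121 + 106583) - (9 - 995370) = 4152629 - 1*(-995361) = 4152629 + 995361 = 5147990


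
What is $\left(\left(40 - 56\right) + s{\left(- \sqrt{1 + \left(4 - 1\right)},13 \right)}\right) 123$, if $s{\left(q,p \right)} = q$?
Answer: $-2214$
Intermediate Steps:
$\left(\left(40 - 56\right) + s{\left(- \sqrt{1 + \left(4 - 1\right)},13 \right)}\right) 123 = \left(\left(40 - 56\right) - \sqrt{1 + \left(4 - 1\right)}\right) 123 = \left(-16 - \sqrt{1 + 3}\right) 123 = \left(-16 - \sqrt{4}\right) 123 = \left(-16 - 2\right) 123 = \left(-18\right) 123 = -2214$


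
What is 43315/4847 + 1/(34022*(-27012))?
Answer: 39806583060313/4454403973608 ≈ 8.9365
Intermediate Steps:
43315/4847 + 1/(34022*(-27012)) = 43315*(1/4847) + (1/34022)*(-1/27012) = 43315/4847 - 1/919002264 = 39806583060313/4454403973608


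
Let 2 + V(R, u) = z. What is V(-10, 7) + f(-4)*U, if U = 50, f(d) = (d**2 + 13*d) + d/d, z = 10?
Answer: -1742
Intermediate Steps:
V(R, u) = 8 (V(R, u) = -2 + 10 = 8)
f(d) = 1 + d**2 + 13*d (f(d) = (d**2 + 13*d) + 1 = 1 + d**2 + 13*d)
V(-10, 7) + f(-4)*U = 8 + (1 + (-4)**2 + 13*(-4))*50 = 8 + (1 + 16 - 52)*50 = 8 - 35*50 = 8 - 1750 = -1742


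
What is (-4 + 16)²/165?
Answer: 48/55 ≈ 0.87273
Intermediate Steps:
(-4 + 16)²/165 = 12²*(1/165) = 144*(1/165) = 48/55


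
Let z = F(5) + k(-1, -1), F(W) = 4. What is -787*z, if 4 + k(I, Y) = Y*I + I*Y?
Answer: -1574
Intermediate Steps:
k(I, Y) = -4 + 2*I*Y (k(I, Y) = -4 + (Y*I + I*Y) = -4 + (I*Y + I*Y) = -4 + 2*I*Y)
z = 2 (z = 4 + (-4 + 2*(-1)*(-1)) = 4 + (-4 + 2) = 4 - 2 = 2)
-787*z = -787*2 = -1574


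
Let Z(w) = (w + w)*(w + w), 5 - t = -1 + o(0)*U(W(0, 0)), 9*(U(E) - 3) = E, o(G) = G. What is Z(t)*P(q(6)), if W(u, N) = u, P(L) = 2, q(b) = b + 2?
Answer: 288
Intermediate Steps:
q(b) = 2 + b
U(E) = 3 + E/9
t = 6 (t = 5 - (-1 + 0*(3 + (⅑)*0)) = 5 - (-1 + 0*(3 + 0)) = 5 - (-1 + 0*3) = 5 - (-1 + 0) = 5 - 1*(-1) = 5 + 1 = 6)
Z(w) = 4*w² (Z(w) = (2*w)*(2*w) = 4*w²)
Z(t)*P(q(6)) = (4*6²)*2 = (4*36)*2 = 144*2 = 288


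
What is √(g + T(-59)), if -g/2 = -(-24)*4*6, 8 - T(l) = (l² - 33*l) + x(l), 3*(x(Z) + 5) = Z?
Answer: I*√58926/3 ≈ 80.916*I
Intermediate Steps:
x(Z) = -5 + Z/3
T(l) = 13 - l² + 98*l/3 (T(l) = 8 - ((l² - 33*l) + (-5 + l/3)) = 8 - (-5 + l² - 98*l/3) = 8 + (5 - l² + 98*l/3) = 13 - l² + 98*l/3)
g = -1152 (g = -2*(-(-24)*4)*6 = -2*(-12*(-8))*6 = -192*6 = -2*576 = -1152)
√(g + T(-59)) = √(-1152 + (13 - 1*(-59)² + (98/3)*(-59))) = √(-1152 + (13 - 1*3481 - 5782/3)) = √(-1152 + (13 - 3481 - 5782/3)) = √(-1152 - 16186/3) = √(-19642/3) = I*√58926/3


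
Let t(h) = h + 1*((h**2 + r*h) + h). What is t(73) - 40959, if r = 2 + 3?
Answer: -35119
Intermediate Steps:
r = 5
t(h) = h**2 + 7*h (t(h) = h + 1*((h**2 + 5*h) + h) = h + 1*(h**2 + 6*h) = h + (h**2 + 6*h) = h**2 + 7*h)
t(73) - 40959 = 73*(7 + 73) - 40959 = 73*80 - 40959 = 5840 - 40959 = -35119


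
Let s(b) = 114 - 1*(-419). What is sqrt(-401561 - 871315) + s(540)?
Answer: 533 + 2*I*sqrt(318219) ≈ 533.0 + 1128.2*I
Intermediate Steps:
s(b) = 533 (s(b) = 114 + 419 = 533)
sqrt(-401561 - 871315) + s(540) = sqrt(-401561 - 871315) + 533 = sqrt(-1272876) + 533 = 2*I*sqrt(318219) + 533 = 533 + 2*I*sqrt(318219)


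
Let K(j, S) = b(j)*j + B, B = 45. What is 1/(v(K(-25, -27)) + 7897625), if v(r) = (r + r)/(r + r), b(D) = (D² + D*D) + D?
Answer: 1/7897626 ≈ 1.2662e-7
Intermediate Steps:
b(D) = D + 2*D² (b(D) = (D² + D²) + D = 2*D² + D = D + 2*D²)
K(j, S) = 45 + j²*(1 + 2*j) (K(j, S) = (j*(1 + 2*j))*j + 45 = j²*(1 + 2*j) + 45 = 45 + j²*(1 + 2*j))
v(r) = 1 (v(r) = (2*r)/((2*r)) = (2*r)*(1/(2*r)) = 1)
1/(v(K(-25, -27)) + 7897625) = 1/(1 + 7897625) = 1/7897626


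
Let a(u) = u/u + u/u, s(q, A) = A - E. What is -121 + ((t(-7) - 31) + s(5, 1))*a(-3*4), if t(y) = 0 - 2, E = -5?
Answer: -175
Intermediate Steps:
t(y) = -2
s(q, A) = 5 + A (s(q, A) = A - 1*(-5) = A + 5 = 5 + A)
a(u) = 2 (a(u) = 1 + 1 = 2)
-121 + ((t(-7) - 31) + s(5, 1))*a(-3*4) = -121 + ((-2 - 31) + (5 + 1))*2 = -121 + (-33 + 6)*2 = -121 - 27*2 = -121 - 54 = -175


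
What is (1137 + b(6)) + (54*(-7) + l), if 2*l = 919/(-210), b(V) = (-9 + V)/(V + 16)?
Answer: 3495841/4620 ≈ 756.68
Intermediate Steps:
b(V) = (-9 + V)/(16 + V)
l = -919/420 (l = (919/(-210))/2 = (919*(-1/210))/2 = (½)*(-919/210) = -919/420 ≈ -2.1881)
(1137 + b(6)) + (54*(-7) + l) = (1137 + (-9 + 6)/(16 + 6)) + (54*(-7) - 919/420) = (1137 - 3/22) + (-378 - 919/420) = (1137 + (1/22)*(-3)) - 159679/420 = (1137 - 3/22) - 159679/420 = 25011/22 - 159679/420 = 3495841/4620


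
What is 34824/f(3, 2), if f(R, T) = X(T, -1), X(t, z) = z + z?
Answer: -17412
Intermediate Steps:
X(t, z) = 2*z
f(R, T) = -2 (f(R, T) = 2*(-1) = -2)
34824/f(3, 2) = 34824/(-2) = 34824*(-½) = -17412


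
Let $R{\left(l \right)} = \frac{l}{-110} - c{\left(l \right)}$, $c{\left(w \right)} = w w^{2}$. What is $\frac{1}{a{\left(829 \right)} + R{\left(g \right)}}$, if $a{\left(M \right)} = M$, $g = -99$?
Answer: $\frac{10}{9711289} \approx 1.0297 \cdot 10^{-6}$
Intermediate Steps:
$c{\left(w \right)} = w^{3}$
$R{\left(l \right)} = - l^{3} - \frac{l}{110}$ ($R{\left(l \right)} = \frac{l}{-110} - l^{3} = l \left(- \frac{1}{110}\right) - l^{3} = - \frac{l}{110} - l^{3} = - l^{3} - \frac{l}{110}$)
$\frac{1}{a{\left(829 \right)} + R{\left(g \right)}} = \frac{1}{829 - - \frac{9702999}{10}} = \frac{1}{829 + \left(\left(-1\right) \left(-970299\right) + \frac{9}{10}\right)} = \frac{1}{829 + \left(970299 + \frac{9}{10}\right)} = \frac{1}{829 + \frac{9702999}{10}} = \frac{1}{\frac{9711289}{10}} = \frac{10}{9711289}$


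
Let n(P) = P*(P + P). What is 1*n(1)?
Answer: 2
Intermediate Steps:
n(P) = 2*P² (n(P) = P*(2*P) = 2*P²)
1*n(1) = 1*(2*1²) = 1*(2*1) = 1*2 = 2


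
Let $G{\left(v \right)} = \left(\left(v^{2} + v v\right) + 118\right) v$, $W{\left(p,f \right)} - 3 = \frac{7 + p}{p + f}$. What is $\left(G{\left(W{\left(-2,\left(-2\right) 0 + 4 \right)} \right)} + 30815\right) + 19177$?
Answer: $\frac{203895}{4} \approx 50974.0$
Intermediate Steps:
$W{\left(p,f \right)} = 3 + \frac{7 + p}{f + p}$ ($W{\left(p,f \right)} = 3 + \frac{7 + p}{p + f} = 3 + \frac{7 + p}{f + p}$)
$G{\left(v \right)} = v \left(118 + 2 v^{2}\right)$ ($G{\left(v \right)} = \left(\left(v^{2} + v^{2}\right) + 118\right) v = \left(2 v^{2} + 118\right) v = \left(118 + 2 v^{2}\right) v = v \left(118 + 2 v^{2}\right)$)
$\left(G{\left(W{\left(-2,\left(-2\right) 0 + 4 \right)} \right)} + 30815\right) + 19177 = \left(2 \frac{7 + 3 \left(\left(-2\right) 0 + 4\right) + 4 \left(-2\right)}{\left(\left(-2\right) 0 + 4\right) - 2} \left(59 + \left(\frac{7 + 3 \left(\left(-2\right) 0 + 4\right) + 4 \left(-2\right)}{\left(\left(-2\right) 0 + 4\right) - 2}\right)^{2}\right) + 30815\right) + 19177 = \left(2 \frac{7 + 3 \left(0 + 4\right) - 8}{\left(0 + 4\right) - 2} \left(59 + \left(\frac{7 + 3 \left(0 + 4\right) - 8}{\left(0 + 4\right) - 2}\right)^{2}\right) + 30815\right) + 19177 = \left(2 \frac{7 + 3 \cdot 4 - 8}{4 - 2} \left(59 + \left(\frac{7 + 3 \cdot 4 - 8}{4 - 2}\right)^{2}\right) + 30815\right) + 19177 = \left(2 \frac{7 + 12 - 8}{2} \left(59 + \left(\frac{7 + 12 - 8}{2}\right)^{2}\right) + 30815\right) + 19177 = \left(2 \cdot \frac{1}{2} \cdot 11 \left(59 + \left(\frac{1}{2} \cdot 11\right)^{2}\right) + 30815\right) + 19177 = \left(2 \cdot \frac{11}{2} \left(59 + \left(\frac{11}{2}\right)^{2}\right) + 30815\right) + 19177 = \left(2 \cdot \frac{11}{2} \left(59 + \frac{121}{4}\right) + 30815\right) + 19177 = \left(2 \cdot \frac{11}{2} \cdot \frac{357}{4} + 30815\right) + 19177 = \left(\frac{3927}{4} + 30815\right) + 19177 = \frac{127187}{4} + 19177 = \frac{203895}{4}$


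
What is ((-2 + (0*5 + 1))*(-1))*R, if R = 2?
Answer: 2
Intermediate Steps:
((-2 + (0*5 + 1))*(-1))*R = ((-2 + (0*5 + 1))*(-1))*2 = ((-2 + (0 + 1))*(-1))*2 = ((-2 + 1)*(-1))*2 = -1*(-1)*2 = 1*2 = 2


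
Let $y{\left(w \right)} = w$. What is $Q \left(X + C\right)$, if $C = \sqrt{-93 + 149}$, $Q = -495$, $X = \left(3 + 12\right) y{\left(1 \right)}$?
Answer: $-7425 - 990 \sqrt{14} \approx -11129.0$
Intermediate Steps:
$X = 15$ ($X = \left(3 + 12\right) 1 = 15 \cdot 1 = 15$)
$C = 2 \sqrt{14}$ ($C = \sqrt{56} = 2 \sqrt{14} \approx 7.4833$)
$Q \left(X + C\right) = - 495 \left(15 + 2 \sqrt{14}\right) = -7425 - 990 \sqrt{14}$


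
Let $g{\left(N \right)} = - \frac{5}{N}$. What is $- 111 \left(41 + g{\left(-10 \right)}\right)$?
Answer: $- \frac{9213}{2} \approx -4606.5$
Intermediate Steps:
$- 111 \left(41 + g{\left(-10 \right)}\right) = - 111 \left(41 - \frac{5}{-10}\right) = - 111 \left(41 - - \frac{1}{2}\right) = - 111 \left(41 + \frac{1}{2}\right) = \left(-111\right) \frac{83}{2} = - \frac{9213}{2}$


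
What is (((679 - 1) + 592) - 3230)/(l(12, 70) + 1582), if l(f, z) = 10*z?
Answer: -140/163 ≈ -0.85890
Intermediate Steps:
(((679 - 1) + 592) - 3230)/(l(12, 70) + 1582) = (((679 - 1) + 592) - 3230)/(10*70 + 1582) = ((678 + 592) - 3230)/(700 + 1582) = (1270 - 3230)/2282 = -1960*1/2282 = -140/163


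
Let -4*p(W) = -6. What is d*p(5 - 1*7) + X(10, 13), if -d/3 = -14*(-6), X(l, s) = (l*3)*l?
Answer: -78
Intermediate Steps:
p(W) = 3/2 (p(W) = -¼*(-6) = 3/2)
X(l, s) = 3*l² (X(l, s) = (3*l)*l = 3*l²)
d = -252 (d = -(-42)*(-6) = -3*84 = -252)
d*p(5 - 1*7) + X(10, 13) = -252*3/2 + 3*10² = -378 + 3*100 = -378 + 300 = -78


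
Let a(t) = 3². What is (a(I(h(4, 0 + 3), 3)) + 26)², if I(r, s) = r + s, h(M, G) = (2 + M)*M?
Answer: 1225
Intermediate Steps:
h(M, G) = M*(2 + M)
a(t) = 9
(a(I(h(4, 0 + 3), 3)) + 26)² = (9 + 26)² = 35² = 1225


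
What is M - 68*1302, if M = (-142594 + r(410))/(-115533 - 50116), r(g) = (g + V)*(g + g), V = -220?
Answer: -14665913070/165649 ≈ -88536.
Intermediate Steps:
r(g) = 2*g*(-220 + g) (r(g) = (g - 220)*(g + g) = (-220 + g)*(2*g) = 2*g*(-220 + g))
M = -13206/165649 (M = (-142594 + 2*410*(-220 + 410))/(-115533 - 50116) = (-142594 + 2*410*190)/(-165649) = (-142594 + 155800)*(-1/165649) = 13206*(-1/165649) = -13206/165649 ≈ -0.079723)
M - 68*1302 = -13206/165649 - 68*1302 = -13206/165649 - 1*88536 = -13206/165649 - 88536 = -14665913070/165649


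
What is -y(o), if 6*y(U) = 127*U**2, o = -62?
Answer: -244094/3 ≈ -81365.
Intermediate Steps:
y(U) = 127*U**2/6 (y(U) = (127*U**2)/6 = 127*U**2/6)
-y(o) = -127*(-62)**2/6 = -127*3844/6 = -1*244094/3 = -244094/3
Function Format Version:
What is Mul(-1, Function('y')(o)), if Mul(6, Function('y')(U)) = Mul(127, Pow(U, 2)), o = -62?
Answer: Rational(-244094, 3) ≈ -81365.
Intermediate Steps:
Function('y')(U) = Mul(Rational(127, 6), Pow(U, 2)) (Function('y')(U) = Mul(Rational(1, 6), Mul(127, Pow(U, 2))) = Mul(Rational(127, 6), Pow(U, 2)))
Mul(-1, Function('y')(o)) = Mul(-1, Mul(Rational(127, 6), Pow(-62, 2))) = Mul(-1, Mul(Rational(127, 6), 3844)) = Mul(-1, Rational(244094, 3)) = Rational(-244094, 3)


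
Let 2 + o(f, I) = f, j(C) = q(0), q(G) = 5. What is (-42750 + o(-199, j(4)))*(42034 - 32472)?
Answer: -410697462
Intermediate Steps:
j(C) = 5
o(f, I) = -2 + f
(-42750 + o(-199, j(4)))*(42034 - 32472) = (-42750 + (-2 - 199))*(42034 - 32472) = (-42750 - 201)*9562 = -42951*9562 = -410697462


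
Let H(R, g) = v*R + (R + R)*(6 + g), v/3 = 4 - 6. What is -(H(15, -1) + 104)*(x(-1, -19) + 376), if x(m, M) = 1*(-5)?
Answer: -60844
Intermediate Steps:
x(m, M) = -5
v = -6 (v = 3*(4 - 6) = 3*(-2) = -6)
H(R, g) = -6*R + 2*R*(6 + g) (H(R, g) = -6*R + (R + R)*(6 + g) = -6*R + (2*R)*(6 + g) = -6*R + 2*R*(6 + g))
-(H(15, -1) + 104)*(x(-1, -19) + 376) = -(2*15*(3 - 1) + 104)*(-5 + 376) = -(2*15*2 + 104)*371 = -(60 + 104)*371 = -164*371 = -1*60844 = -60844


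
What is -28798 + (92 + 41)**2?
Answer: -11109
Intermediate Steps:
-28798 + (92 + 41)**2 = -28798 + 133**2 = -28798 + 17689 = -11109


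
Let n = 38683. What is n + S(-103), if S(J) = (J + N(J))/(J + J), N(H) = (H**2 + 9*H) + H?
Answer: 38637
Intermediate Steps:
N(H) = H**2 + 10*H
S(J) = (J + J*(10 + J))/(2*J) (S(J) = (J + J*(10 + J))/(J + J) = (J + J*(10 + J))/((2*J)) = (J + J*(10 + J))*(1/(2*J)) = (J + J*(10 + J))/(2*J))
n + S(-103) = 38683 + (11/2 + (1/2)*(-103)) = 38683 + (11/2 - 103/2) = 38683 - 46 = 38637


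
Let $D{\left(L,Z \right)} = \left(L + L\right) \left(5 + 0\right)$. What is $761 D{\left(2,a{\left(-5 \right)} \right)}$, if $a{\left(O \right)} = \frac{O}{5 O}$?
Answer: $15220$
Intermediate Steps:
$a{\left(O \right)} = \frac{1}{5}$ ($a{\left(O \right)} = O \frac{1}{5 O} = \frac{1}{5}$)
$D{\left(L,Z \right)} = 10 L$ ($D{\left(L,Z \right)} = 2 L 5 = 10 L$)
$761 D{\left(2,a{\left(-5 \right)} \right)} = 761 \cdot 10 \cdot 2 = 761 \cdot 20 = 15220$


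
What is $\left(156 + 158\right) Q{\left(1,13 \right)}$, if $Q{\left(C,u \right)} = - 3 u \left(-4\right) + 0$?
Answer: $48984$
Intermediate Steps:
$Q{\left(C,u \right)} = 12 u$ ($Q{\left(C,u \right)} = 12 u + 0 = 12 u$)
$\left(156 + 158\right) Q{\left(1,13 \right)} = \left(156 + 158\right) 12 \cdot 13 = 314 \cdot 156 = 48984$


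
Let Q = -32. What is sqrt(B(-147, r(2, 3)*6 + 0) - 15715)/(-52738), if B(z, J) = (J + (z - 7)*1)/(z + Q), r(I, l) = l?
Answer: -I*sqrt(503499971)/9440102 ≈ -0.002377*I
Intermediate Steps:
B(z, J) = (-7 + J + z)/(-32 + z) (B(z, J) = (J + (z - 7)*1)/(z - 32) = (J + (-7 + z)*1)/(-32 + z) = (J + (-7 + z))/(-32 + z) = (-7 + J + z)/(-32 + z))
sqrt(B(-147, r(2, 3)*6 + 0) - 15715)/(-52738) = sqrt((-7 + (3*6 + 0) - 147)/(-32 - 147) - 15715)/(-52738) = sqrt((-7 + (18 + 0) - 147)/(-179) - 15715)*(-1/52738) = sqrt(-(-7 + 18 - 147)/179 - 15715)*(-1/52738) = sqrt(-1/179*(-136) - 15715)*(-1/52738) = sqrt(136/179 - 15715)*(-1/52738) = sqrt(-2812849/179)*(-1/52738) = (I*sqrt(503499971)/179)*(-1/52738) = -I*sqrt(503499971)/9440102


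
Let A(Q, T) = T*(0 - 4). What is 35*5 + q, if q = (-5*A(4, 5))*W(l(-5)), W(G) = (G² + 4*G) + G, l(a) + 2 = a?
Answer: 1575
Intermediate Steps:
l(a) = -2 + a
W(G) = G² + 5*G
A(Q, T) = -4*T (A(Q, T) = T*(-4) = -4*T)
q = 1400 (q = (-(-20)*5)*((-2 - 5)*(5 + (-2 - 5))) = (-5*(-20))*(-7*(5 - 7)) = 100*(-7*(-2)) = 100*14 = 1400)
35*5 + q = 35*5 + 1400 = 175 + 1400 = 1575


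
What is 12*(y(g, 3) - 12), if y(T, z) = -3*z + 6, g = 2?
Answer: -180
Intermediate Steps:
y(T, z) = 6 - 3*z
12*(y(g, 3) - 12) = 12*((6 - 3*3) - 12) = 12*((6 - 9) - 12) = 12*(-3 - 12) = 12*(-15) = -180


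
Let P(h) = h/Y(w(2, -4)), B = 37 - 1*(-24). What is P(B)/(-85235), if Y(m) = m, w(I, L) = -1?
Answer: 61/85235 ≈ 0.00071567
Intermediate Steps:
B = 61 (B = 37 + 24 = 61)
P(h) = -h (P(h) = h/(-1) = h*(-1) = -h)
P(B)/(-85235) = -1*61/(-85235) = -61*(-1/85235) = 61/85235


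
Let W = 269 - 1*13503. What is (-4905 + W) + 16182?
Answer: -1957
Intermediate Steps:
W = -13234 (W = 269 - 13503 = -13234)
(-4905 + W) + 16182 = (-4905 - 13234) + 16182 = -18139 + 16182 = -1957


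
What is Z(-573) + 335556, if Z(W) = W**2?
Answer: 663885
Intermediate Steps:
Z(-573) + 335556 = (-573)**2 + 335556 = 328329 + 335556 = 663885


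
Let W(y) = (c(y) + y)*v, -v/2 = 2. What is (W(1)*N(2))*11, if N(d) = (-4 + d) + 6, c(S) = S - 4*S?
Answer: 352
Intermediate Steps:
v = -4 (v = -2*2 = -4)
c(S) = -3*S
W(y) = 8*y (W(y) = (-3*y + y)*(-4) = -2*y*(-4) = 8*y)
N(d) = 2 + d
(W(1)*N(2))*11 = ((8*1)*(2 + 2))*11 = (8*4)*11 = 32*11 = 352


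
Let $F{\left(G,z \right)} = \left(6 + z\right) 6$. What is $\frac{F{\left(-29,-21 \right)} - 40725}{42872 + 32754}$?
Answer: $- \frac{40815}{75626} \approx -0.5397$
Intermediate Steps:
$F{\left(G,z \right)} = 36 + 6 z$
$\frac{F{\left(-29,-21 \right)} - 40725}{42872 + 32754} = \frac{\left(36 + 6 \left(-21\right)\right) - 40725}{42872 + 32754} = \frac{\left(36 - 126\right) - 40725}{75626} = \left(-90 - 40725\right) \frac{1}{75626} = \left(-40815\right) \frac{1}{75626} = - \frac{40815}{75626}$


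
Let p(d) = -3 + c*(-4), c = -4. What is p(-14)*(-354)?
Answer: -4602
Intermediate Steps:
p(d) = 13 (p(d) = -3 - 4*(-4) = -3 + 16 = 13)
p(-14)*(-354) = 13*(-354) = -4602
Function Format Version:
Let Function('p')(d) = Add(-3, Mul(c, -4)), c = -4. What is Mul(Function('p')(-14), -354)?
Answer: -4602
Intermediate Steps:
Function('p')(d) = 13 (Function('p')(d) = Add(-3, Mul(-4, -4)) = Add(-3, 16) = 13)
Mul(Function('p')(-14), -354) = Mul(13, -354) = -4602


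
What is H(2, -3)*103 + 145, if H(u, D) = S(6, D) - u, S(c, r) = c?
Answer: 557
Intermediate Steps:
H(u, D) = 6 - u
H(2, -3)*103 + 145 = (6 - 1*2)*103 + 145 = (6 - 2)*103 + 145 = 4*103 + 145 = 412 + 145 = 557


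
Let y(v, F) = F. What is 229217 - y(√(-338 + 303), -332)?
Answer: 229549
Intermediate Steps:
229217 - y(√(-338 + 303), -332) = 229217 - 1*(-332) = 229217 + 332 = 229549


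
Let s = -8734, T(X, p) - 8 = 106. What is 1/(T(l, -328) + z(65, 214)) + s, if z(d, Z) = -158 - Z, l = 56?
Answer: -2253373/258 ≈ -8734.0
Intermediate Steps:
T(X, p) = 114 (T(X, p) = 8 + 106 = 114)
1/(T(l, -328) + z(65, 214)) + s = 1/(114 + (-158 - 1*214)) - 8734 = 1/(114 + (-158 - 214)) - 8734 = 1/(114 - 372) - 8734 = 1/(-258) - 8734 = -1/258 - 8734 = -2253373/258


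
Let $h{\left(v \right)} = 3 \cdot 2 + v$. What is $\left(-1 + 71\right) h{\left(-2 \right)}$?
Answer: $280$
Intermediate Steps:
$h{\left(v \right)} = 6 + v$
$\left(-1 + 71\right) h{\left(-2 \right)} = \left(-1 + 71\right) \left(6 - 2\right) = 70 \cdot 4 = 280$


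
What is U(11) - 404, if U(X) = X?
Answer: -393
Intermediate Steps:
U(11) - 404 = 11 - 404 = -393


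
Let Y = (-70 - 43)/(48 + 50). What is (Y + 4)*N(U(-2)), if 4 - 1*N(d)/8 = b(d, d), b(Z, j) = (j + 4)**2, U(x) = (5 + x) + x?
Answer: -3348/7 ≈ -478.29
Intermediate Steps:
U(x) = 5 + 2*x
Y = -113/98 ≈ -1.1531
b(Z, j) = (4 + j)**2
N(d) = 32 - 8*(4 + d)**2
(Y + 4)*N(U(-2)) = (-113/98 + 4)*(32 - 8*(4 + (5 + 2*(-2)))**2) = 279*(32 - 8*(4 + (5 - 4))**2)/98 = 279*(32 - 8*(4 + 1)**2)/98 = 279*(32 - 8*5**2)/98 = 279*(32 - 8*25)/98 = 279*(32 - 200)/98 = (279/98)*(-168) = -3348/7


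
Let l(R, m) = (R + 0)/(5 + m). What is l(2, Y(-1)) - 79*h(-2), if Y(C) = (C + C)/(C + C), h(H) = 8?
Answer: -1895/3 ≈ -631.67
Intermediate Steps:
Y(C) = 1 (Y(C) = (2*C)/((2*C)) = (2*C)*(1/(2*C)) = 1)
l(R, m) = R/(5 + m)
l(2, Y(-1)) - 79*h(-2) = 2/(5 + 1) - 79*8 = 2/6 - 632 = 2*(⅙) - 632 = ⅓ - 632 = -1895/3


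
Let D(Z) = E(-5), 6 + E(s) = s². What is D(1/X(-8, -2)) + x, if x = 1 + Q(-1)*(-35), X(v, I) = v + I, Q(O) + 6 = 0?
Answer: 230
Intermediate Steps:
Q(O) = -6 (Q(O) = -6 + 0 = -6)
X(v, I) = I + v
x = 211 (x = 1 - 6*(-35) = 1 + 210 = 211)
E(s) = -6 + s²
D(Z) = 19 (D(Z) = -6 + (-5)² = -6 + 25 = 19)
D(1/X(-8, -2)) + x = 19 + 211 = 230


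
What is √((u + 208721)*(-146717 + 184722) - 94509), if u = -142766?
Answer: √2506525266 ≈ 50065.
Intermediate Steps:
√((u + 208721)*(-146717 + 184722) - 94509) = √((-142766 + 208721)*(-146717 + 184722) - 94509) = √(65955*38005 - 94509) = √(2506619775 - 94509) = √2506525266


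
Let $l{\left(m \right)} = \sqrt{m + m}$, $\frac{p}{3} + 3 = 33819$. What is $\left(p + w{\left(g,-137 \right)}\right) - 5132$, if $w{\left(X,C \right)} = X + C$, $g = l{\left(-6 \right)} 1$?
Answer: $96179 + 2 i \sqrt{3} \approx 96179.0 + 3.4641 i$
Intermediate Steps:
$p = 101448$ ($p = -9 + 3 \cdot 33819 = -9 + 101457 = 101448$)
$l{\left(m \right)} = \sqrt{2} \sqrt{m}$ ($l{\left(m \right)} = \sqrt{2 m} = \sqrt{2} \sqrt{m}$)
$g = 2 i \sqrt{3}$ ($g = \sqrt{2} \sqrt{-6} \cdot 1 = \sqrt{2} i \sqrt{6} \cdot 1 = 2 i \sqrt{3} \cdot 1 = 2 i \sqrt{3} \approx 3.4641 i$)
$w{\left(X,C \right)} = C + X$
$\left(p + w{\left(g,-137 \right)}\right) - 5132 = \left(101448 - \left(137 - 2 i \sqrt{3}\right)\right) - 5132 = \left(101311 + 2 i \sqrt{3}\right) - 5132 = 96179 + 2 i \sqrt{3}$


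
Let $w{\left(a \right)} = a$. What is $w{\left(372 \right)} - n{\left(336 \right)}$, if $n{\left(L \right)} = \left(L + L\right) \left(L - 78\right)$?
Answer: $-173004$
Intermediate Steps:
$n{\left(L \right)} = 2 L \left(-78 + L\right)$
$w{\left(372 \right)} - n{\left(336 \right)} = 372 - 2 \cdot 336 \left(-78 + 336\right) = 372 - 2 \cdot 336 \cdot 258 = 372 - 173376 = -173004$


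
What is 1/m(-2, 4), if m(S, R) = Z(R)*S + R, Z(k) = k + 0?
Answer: -¼ ≈ -0.25000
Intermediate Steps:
Z(k) = k
m(S, R) = R + R*S (m(S, R) = R*S + R = R + R*S)
1/m(-2, 4) = 1/(4*(1 - 2)) = 1/(4*(-1)) = 1/(-4) = -¼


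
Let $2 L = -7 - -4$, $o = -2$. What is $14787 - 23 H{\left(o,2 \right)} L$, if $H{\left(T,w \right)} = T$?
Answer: $14718$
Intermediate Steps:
$L = - \frac{3}{2}$ ($L = \frac{-7 - -4}{2} = \frac{-7 + 4}{2} = \frac{1}{2} \left(-3\right) = - \frac{3}{2} \approx -1.5$)
$14787 - 23 H{\left(o,2 \right)} L = 14787 - 23 \left(-2\right) \left(- \frac{3}{2}\right) = 14787 - \left(-46\right) \left(- \frac{3}{2}\right) = 14787 - 69 = 14718$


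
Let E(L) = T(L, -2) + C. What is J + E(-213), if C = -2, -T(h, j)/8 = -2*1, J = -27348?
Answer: -27334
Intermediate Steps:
T(h, j) = 16 (T(h, j) = -(-16) = -8*(-2) = 16)
E(L) = 14 (E(L) = 16 - 2 = 14)
J + E(-213) = -27348 + 14 = -27334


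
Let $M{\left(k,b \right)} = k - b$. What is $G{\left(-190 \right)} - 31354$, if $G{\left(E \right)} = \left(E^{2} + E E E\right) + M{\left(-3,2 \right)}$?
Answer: $-6854259$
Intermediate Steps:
$G{\left(E \right)} = -5 + E^{2} + E^{3}$ ($G{\left(E \right)} = \left(E^{2} + E E E\right) - 5 = \left(E^{2} + E^{2} E\right) - 5 = \left(E^{2} + E^{3}\right) - 5 = -5 + E^{2} + E^{3}$)
$G{\left(-190 \right)} - 31354 = \left(-5 + \left(-190\right)^{2} + \left(-190\right)^{3}\right) - 31354 = \left(-5 + 36100 - 6859000\right) - 31354 = -6822905 - 31354 = -6854259$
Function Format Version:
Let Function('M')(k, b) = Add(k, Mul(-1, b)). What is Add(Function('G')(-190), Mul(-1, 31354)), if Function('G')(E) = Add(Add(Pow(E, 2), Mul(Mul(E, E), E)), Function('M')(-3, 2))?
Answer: -6854259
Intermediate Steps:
Function('G')(E) = Add(-5, Pow(E, 2), Pow(E, 3)) (Function('G')(E) = Add(Add(Pow(E, 2), Mul(Mul(E, E), E)), Add(-3, Mul(-1, 2))) = Add(Add(Pow(E, 2), Mul(Pow(E, 2), E)), Add(-3, -2)) = Add(Add(Pow(E, 2), Pow(E, 3)), -5) = Add(-5, Pow(E, 2), Pow(E, 3)))
Add(Function('G')(-190), Mul(-1, 31354)) = Add(Add(-5, Pow(-190, 2), Pow(-190, 3)), Mul(-1, 31354)) = Add(Add(-5, 36100, -6859000), -31354) = Add(-6822905, -31354) = -6854259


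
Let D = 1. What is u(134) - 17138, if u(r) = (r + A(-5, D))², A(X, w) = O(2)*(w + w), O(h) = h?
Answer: 1906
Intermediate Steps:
A(X, w) = 4*w (A(X, w) = 2*(w + w) = 2*(2*w) = 4*w)
u(r) = (4 + r)² (u(r) = (r + 4*1)² = (r + 4)² = (4 + r)²)
u(134) - 17138 = (4 + 134)² - 17138 = 138² - 17138 = 19044 - 17138 = 1906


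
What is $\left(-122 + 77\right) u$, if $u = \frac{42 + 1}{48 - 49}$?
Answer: $1935$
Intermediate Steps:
$u = -43$ ($u = \frac{43}{-1} = 43 \left(-1\right) = -43$)
$\left(-122 + 77\right) u = \left(-122 + 77\right) \left(-43\right) = \left(-45\right) \left(-43\right) = 1935$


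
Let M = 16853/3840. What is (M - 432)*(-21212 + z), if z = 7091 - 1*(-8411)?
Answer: 937597417/384 ≈ 2.4417e+6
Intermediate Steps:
z = 15502 (z = 7091 + 8411 = 15502)
M = 16853/3840 (M = 16853*(1/3840) = 16853/3840 ≈ 4.3888)
(M - 432)*(-21212 + z) = (16853/3840 - 432)*(-21212 + 15502) = -1642027/3840*(-5710) = 937597417/384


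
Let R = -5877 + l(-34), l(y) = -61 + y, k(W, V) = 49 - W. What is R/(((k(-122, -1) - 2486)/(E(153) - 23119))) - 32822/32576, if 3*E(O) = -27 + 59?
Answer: -1348698187519/22624032 ≈ -59614.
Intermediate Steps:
E(O) = 32/3 (E(O) = (-27 + 59)/3 = (1/3)*32 = 32/3)
R = -5972 (R = -5877 + (-61 - 34) = -5877 - 95 = -5972)
R/(((k(-122, -1) - 2486)/(E(153) - 23119))) - 32822/32576 = -5972*(32/3 - 23119)/((49 - 1*(-122)) - 2486) - 32822/32576 = -5972*(-69325/(3*((49 + 122) - 2486))) - 32822*1/32576 = -5972*(-69325/(3*(171 - 2486))) - 16411/16288 = -5972/((-2315*(-3/69325))) - 16411/16288 = -5972/1389/13865 - 16411/16288 = -5972*13865/1389 - 16411/16288 = -82801780/1389 - 16411/16288 = -1348698187519/22624032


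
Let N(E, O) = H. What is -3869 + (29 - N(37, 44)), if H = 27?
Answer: -3867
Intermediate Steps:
N(E, O) = 27
-3869 + (29 - N(37, 44)) = -3869 + (29 - 1*27) = -3869 + (29 - 27) = -3869 + 2 = -3867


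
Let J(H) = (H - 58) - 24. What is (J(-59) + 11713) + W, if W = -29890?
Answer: -18318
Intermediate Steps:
J(H) = -82 + H (J(H) = (-58 + H) - 24 = -82 + H)
(J(-59) + 11713) + W = ((-82 - 59) + 11713) - 29890 = (-141 + 11713) - 29890 = 11572 - 29890 = -18318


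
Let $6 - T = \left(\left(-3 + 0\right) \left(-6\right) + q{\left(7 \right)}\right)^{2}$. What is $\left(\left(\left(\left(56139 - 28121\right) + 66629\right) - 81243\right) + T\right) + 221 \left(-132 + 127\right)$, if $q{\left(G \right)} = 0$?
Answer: $11981$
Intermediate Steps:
$T = -318$ ($T = 6 - \left(\left(-3 + 0\right) \left(-6\right) + 0\right)^{2} = 6 - \left(\left(-3\right) \left(-6\right) + 0\right)^{2} = 6 - \left(18 + 0\right)^{2} = 6 - 18^{2} = 6 - 324 = -318$)
$\left(\left(\left(\left(56139 - 28121\right) + 66629\right) - 81243\right) + T\right) + 221 \left(-132 + 127\right) = \left(\left(\left(\left(56139 - 28121\right) + 66629\right) - 81243\right) - 318\right) + 221 \left(-132 + 127\right) = \left(\left(\left(\left(56139 - 28121\right) + 66629\right) - 81243\right) - 318\right) + 221 \left(-5\right) = \left(\left(\left(28018 + 66629\right) - 81243\right) - 318\right) - 1105 = \left(\left(94647 - 81243\right) - 318\right) - 1105 = \left(13404 - 318\right) - 1105 = 13086 - 1105 = 11981$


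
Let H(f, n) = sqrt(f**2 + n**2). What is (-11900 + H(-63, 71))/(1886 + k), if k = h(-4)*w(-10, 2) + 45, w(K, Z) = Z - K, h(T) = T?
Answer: -1700/269 + sqrt(9010)/1883 ≈ -6.2693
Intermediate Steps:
k = -3 (k = -4*(2 - 1*(-10)) + 45 = -4*(2 + 10) + 45 = -4*12 + 45 = -48 + 45 = -3)
(-11900 + H(-63, 71))/(1886 + k) = (-11900 + sqrt((-63)**2 + 71**2))/(1886 - 3) = (-11900 + sqrt(3969 + 5041))/1883 = (-11900 + sqrt(9010))*(1/1883) = -1700/269 + sqrt(9010)/1883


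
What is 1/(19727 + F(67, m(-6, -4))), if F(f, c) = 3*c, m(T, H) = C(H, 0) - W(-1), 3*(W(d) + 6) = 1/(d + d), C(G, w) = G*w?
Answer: 2/39491 ≈ 5.0644e-5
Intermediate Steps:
W(d) = -6 + 1/(6*d) (W(d) = -6 + 1/(3*(d + d)) = -6 + 1/(3*((2*d))) = -6 + (1/(2*d))/3 = -6 + 1/(6*d))
m(T, H) = 37/6 (m(T, H) = H*0 - (-6 + (1/6)/(-1)) = 0 - (-6 + (1/6)*(-1)) = 0 - (-6 - 1/6) = 0 - 1*(-37/6) = 0 + 37/6 = 37/6)
1/(19727 + F(67, m(-6, -4))) = 1/(19727 + 3*(37/6)) = 1/(19727 + 37/2) = 1/(39491/2) = 2/39491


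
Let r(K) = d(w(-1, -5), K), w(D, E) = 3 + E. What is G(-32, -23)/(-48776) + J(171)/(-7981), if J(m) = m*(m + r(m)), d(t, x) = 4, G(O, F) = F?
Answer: -1459438237/389281256 ≈ -3.7491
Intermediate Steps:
r(K) = 4
J(m) = m*(4 + m) (J(m) = m*(m + 4) = m*(4 + m))
G(-32, -23)/(-48776) + J(171)/(-7981) = -23/(-48776) + (171*(4 + 171))/(-7981) = -23*(-1/48776) + (171*175)*(-1/7981) = 23/48776 + 29925*(-1/7981) = 23/48776 - 29925/7981 = -1459438237/389281256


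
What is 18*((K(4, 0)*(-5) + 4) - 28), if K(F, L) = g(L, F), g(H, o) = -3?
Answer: -162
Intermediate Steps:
K(F, L) = -3
18*((K(4, 0)*(-5) + 4) - 28) = 18*((-3*(-5) + 4) - 28) = 18*((15 + 4) - 28) = 18*(19 - 28) = 18*(-9) = -162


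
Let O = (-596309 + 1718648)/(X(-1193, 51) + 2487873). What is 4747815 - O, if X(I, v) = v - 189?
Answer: 3937101475562/829245 ≈ 4.7478e+6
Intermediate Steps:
X(I, v) = -189 + v
O = 374113/829245 (O = (-596309 + 1718648)/((-189 + 51) + 2487873) = 1122339/(-138 + 2487873) = 1122339/2487735 = 1122339*(1/2487735) = 374113/829245 ≈ 0.45115)
4747815 - O = 4747815 - 1*374113/829245 = 4747815 - 374113/829245 = 3937101475562/829245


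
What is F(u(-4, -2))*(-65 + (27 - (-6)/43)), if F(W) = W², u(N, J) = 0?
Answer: 0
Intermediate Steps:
F(u(-4, -2))*(-65 + (27 - (-6)/43)) = 0²*(-65 + (27 - (-6)/43)) = 0*(-65 + (27 - (-6)/43)) = 0*(-65 + (27 - 1*(-6/43))) = 0*(-65 + (27 + 6/43)) = 0*(-65 + 1167/43) = 0*(-1628/43) = 0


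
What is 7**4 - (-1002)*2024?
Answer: 2030449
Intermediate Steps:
7**4 - (-1002)*2024 = 2401 - 1*(-2028048) = 2401 + 2028048 = 2030449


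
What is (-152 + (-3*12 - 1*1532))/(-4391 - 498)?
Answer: 1720/4889 ≈ 0.35181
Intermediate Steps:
(-152 + (-3*12 - 1*1532))/(-4391 - 498) = (-152 + (-36 - 1532))/(-4889) = (-152 - 1568)*(-1/4889) = -1720*(-1/4889) = 1720/4889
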